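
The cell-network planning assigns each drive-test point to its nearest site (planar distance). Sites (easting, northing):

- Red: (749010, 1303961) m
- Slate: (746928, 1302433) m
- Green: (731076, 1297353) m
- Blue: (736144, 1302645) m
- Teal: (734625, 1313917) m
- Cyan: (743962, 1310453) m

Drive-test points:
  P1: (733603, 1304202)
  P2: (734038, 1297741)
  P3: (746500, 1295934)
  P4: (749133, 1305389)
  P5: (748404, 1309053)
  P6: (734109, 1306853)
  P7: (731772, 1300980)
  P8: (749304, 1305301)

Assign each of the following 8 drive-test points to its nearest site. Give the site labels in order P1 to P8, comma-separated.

Blue, Green, Slate, Red, Cyan, Blue, Green, Red

P1 → Blue (d²=8880930.00)
P2 → Green (d²=8923988.00)
P3 → Slate (d²=42420185.00)
P4 → Red (d²=2054313.00)
P5 → Cyan (d²=21691364.00)
P6 → Blue (d²=21848489.00)
P7 → Green (d²=13639545.00)
P8 → Red (d²=1882036.00)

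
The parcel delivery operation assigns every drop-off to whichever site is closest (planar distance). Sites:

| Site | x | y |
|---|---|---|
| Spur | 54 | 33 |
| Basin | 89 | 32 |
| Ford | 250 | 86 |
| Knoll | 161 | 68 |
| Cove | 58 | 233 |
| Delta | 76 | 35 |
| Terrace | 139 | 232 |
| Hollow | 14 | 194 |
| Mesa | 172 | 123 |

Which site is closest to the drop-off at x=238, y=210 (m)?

Terrace

Squared distances to each site:
Spur: 65185.000; Basin: 53885.000; Ford: 15520.000; Knoll: 26093.000; Cove: 32929.000; Delta: 56869.000; Terrace: 10285.000; Hollow: 50432.000; Mesa: 11925.000.
Minimum at Terrace.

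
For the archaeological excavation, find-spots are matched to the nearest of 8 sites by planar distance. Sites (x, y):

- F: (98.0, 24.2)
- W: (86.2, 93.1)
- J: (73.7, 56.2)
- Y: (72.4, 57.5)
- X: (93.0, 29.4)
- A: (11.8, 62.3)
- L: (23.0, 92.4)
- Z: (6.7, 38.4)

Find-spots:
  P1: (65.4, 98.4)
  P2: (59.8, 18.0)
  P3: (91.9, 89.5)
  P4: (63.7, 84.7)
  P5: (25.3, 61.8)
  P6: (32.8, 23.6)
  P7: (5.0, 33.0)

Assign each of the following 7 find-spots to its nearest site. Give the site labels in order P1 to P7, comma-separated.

W, X, W, W, A, Z, Z

P1 → W (d²=460.73)
P2 → X (d²=1232.20)
P3 → W (d²=45.45)
P4 → W (d²=576.81)
P5 → A (d²=182.50)
P6 → Z (d²=900.25)
P7 → Z (d²=32.05)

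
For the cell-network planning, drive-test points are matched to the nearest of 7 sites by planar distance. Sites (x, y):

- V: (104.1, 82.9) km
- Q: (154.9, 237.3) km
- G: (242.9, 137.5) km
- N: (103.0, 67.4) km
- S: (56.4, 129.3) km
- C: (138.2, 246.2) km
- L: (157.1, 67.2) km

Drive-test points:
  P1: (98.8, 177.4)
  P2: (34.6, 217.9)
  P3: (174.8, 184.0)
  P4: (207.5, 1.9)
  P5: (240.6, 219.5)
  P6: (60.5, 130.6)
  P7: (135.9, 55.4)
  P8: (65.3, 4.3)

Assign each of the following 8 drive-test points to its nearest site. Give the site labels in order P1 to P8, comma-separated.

S, S, Q, L, G, S, L, N

P1 → S (d²=4111.37)
P2 → S (d²=8325.20)
P3 → Q (d²=3236.90)
P4 → L (d²=6804.25)
P5 → G (d²=6729.29)
P6 → S (d²=18.50)
P7 → L (d²=588.68)
P8 → N (d²=5402.90)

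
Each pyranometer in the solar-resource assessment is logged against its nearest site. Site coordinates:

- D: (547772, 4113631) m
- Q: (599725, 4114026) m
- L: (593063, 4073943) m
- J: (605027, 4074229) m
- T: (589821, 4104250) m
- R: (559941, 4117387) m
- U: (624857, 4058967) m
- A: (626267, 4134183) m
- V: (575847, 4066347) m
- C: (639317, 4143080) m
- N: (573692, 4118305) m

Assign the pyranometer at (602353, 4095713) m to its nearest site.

T

Squared distances to each site:
D: 3300140285.000; Q: 342272353.000; L: 560237000.000; J: 468712532.000; T: 229931393.000; R: 2268540020.000; U: 1856698532.000; A: 2051820296.000; V: 1564929992.000; C: 3609969985.000; N: 1331851385.000.
Minimum at T.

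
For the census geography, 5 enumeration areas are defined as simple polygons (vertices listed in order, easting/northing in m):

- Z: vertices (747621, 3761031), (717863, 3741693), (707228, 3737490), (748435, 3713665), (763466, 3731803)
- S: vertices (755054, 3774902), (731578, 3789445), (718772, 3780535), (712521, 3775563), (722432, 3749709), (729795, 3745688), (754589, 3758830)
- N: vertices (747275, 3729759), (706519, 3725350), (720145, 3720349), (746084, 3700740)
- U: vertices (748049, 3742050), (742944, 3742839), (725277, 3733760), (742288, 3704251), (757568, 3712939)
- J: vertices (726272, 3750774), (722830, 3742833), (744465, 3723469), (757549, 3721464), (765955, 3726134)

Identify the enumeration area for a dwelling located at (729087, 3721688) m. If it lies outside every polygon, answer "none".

N

Cast a ray rightward from (729087, 3721688). For each polygon, the edges (by vertex number in listed order) whose endpoints lie on opposite sides of northing = 3721688, where each meets that height, and whether that is right or left of the point:
Z: 3–4 at easting≈734558.7 (right), 4–5 at easting≈755083.7 (right) → 2 crossings.
S: no edge straddles that height → 0 crossings.
N: 2–3 at easting≈716496.7 (left), 4–1 at easting≈746943.7 (right) → 1 crossing.
U: 3–4 at easting≈732236.1 (right), 5–1 at easting≈754707.2 (right) → 2 crossings.
J: 3–4 at easting≈756087.2 (right), 4–5 at easting≈757952.2 (right) → 2 crossings.
Only N has an odd count, so the point is inside N.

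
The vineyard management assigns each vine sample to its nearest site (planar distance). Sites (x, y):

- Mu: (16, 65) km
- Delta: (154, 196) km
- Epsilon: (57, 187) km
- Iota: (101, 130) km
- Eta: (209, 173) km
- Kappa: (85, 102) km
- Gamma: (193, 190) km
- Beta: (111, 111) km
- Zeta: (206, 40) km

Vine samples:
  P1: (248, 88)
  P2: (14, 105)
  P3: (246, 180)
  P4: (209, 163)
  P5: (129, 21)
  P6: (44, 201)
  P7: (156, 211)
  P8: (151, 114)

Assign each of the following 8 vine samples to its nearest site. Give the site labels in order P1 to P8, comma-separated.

P1 → Zeta (d²=4068.00)
P2 → Mu (d²=1604.00)
P3 → Eta (d²=1418.00)
P4 → Eta (d²=100.00)
P5 → Zeta (d²=6290.00)
P6 → Epsilon (d²=365.00)
P7 → Delta (d²=229.00)
P8 → Beta (d²=1609.00)

Zeta, Mu, Eta, Eta, Zeta, Epsilon, Delta, Beta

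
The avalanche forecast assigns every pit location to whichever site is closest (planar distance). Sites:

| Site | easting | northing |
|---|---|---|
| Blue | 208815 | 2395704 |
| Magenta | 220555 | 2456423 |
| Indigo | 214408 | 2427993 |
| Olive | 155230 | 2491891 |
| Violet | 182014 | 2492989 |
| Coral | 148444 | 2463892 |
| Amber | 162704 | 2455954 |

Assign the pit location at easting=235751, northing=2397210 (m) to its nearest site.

Squared distances to each site:
Blue: 727816132.000; Magenta: 3737097785.000; Indigo: 1403116738.000; Olive: 15448123202.000; Violet: 12061282010.000; Coral: 12069001373.000; Amber: 8786721745.000.
Minimum at Blue.

Blue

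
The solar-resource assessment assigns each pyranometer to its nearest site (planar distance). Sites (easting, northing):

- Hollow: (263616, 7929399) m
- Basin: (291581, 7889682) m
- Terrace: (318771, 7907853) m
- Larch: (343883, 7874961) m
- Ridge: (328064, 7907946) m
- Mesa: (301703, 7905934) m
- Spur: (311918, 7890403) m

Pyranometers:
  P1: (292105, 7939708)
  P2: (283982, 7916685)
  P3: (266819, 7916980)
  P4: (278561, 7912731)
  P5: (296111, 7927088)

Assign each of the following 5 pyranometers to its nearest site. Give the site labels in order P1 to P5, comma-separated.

P1 → Hollow (d²=917898602.00)
P2 → Mesa (d²=429617842.00)
P3 → Hollow (d²=164490770.00)
P4 → Hollow (d²=501175249.00)
P5 → Mesa (d²=478762180.00)

Hollow, Mesa, Hollow, Hollow, Mesa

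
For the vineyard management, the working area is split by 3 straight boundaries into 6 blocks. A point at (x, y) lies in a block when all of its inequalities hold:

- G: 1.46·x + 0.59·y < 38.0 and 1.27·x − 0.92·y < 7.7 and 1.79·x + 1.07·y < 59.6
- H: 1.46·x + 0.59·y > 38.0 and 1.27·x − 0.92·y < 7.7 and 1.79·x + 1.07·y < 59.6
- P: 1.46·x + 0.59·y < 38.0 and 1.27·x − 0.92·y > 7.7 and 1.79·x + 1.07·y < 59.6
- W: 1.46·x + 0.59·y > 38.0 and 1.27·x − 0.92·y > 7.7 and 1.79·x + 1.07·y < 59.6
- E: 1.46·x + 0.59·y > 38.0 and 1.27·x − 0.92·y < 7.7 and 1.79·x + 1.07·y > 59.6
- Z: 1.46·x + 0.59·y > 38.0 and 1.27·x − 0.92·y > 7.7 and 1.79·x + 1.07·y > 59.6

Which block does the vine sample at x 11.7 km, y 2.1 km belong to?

1.46·11.7 + 0.59·2.1 = 18.321, which is < 38.0
1.27·11.7 − 0.92·2.1 = 12.927, which is > 7.7
1.79·11.7 + 1.07·2.1 = 23.190, which is < 59.6
This sign pattern matches P.

P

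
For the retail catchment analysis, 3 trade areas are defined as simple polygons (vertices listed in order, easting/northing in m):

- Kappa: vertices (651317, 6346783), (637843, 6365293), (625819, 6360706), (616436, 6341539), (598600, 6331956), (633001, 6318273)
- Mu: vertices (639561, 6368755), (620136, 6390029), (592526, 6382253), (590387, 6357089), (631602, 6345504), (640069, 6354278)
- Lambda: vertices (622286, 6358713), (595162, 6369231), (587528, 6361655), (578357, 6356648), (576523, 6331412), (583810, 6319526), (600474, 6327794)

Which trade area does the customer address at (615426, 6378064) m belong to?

Mu

Cast a ray rightward from (615426, 6378064). For each polygon, the edges (by vertex number in listed order) whose endpoints lie on opposite sides of northing = 6378064, where each meets that height, and whether that is right or left of the point:
Kappa: no edge straddles that height → 0 crossings.
Mu: 1–2 at easting≈631061.1 (right), 3–4 at easting≈592169.9 (left) → 1 crossing.
Lambda: no edge straddles that height → 0 crossings.
Only Mu has an odd count, so the point is inside Mu.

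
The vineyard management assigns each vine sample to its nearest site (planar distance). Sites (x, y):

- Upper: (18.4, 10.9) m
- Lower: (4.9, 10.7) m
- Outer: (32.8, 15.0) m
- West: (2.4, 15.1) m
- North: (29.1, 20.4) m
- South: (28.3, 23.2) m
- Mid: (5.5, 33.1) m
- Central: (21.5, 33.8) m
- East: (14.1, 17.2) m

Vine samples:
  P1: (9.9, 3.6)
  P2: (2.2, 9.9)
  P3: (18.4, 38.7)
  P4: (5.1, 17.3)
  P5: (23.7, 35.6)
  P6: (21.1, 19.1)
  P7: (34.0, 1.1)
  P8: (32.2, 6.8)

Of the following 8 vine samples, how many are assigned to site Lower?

P1 → Lower
P2 → Lower
P3 → Central
P4 → West
P5 → Central
P6 → East
P7 → Outer
P8 → Outer
2 of the 8 go to Lower.

2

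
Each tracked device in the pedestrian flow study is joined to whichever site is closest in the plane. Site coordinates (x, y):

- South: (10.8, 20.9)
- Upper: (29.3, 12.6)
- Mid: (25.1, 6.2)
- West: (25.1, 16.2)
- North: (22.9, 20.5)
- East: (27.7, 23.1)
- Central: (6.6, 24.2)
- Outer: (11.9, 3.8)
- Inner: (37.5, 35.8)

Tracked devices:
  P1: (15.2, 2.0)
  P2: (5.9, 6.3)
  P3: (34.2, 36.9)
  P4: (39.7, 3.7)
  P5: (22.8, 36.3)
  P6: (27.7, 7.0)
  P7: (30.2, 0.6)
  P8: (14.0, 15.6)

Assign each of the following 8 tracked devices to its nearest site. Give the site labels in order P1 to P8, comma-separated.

Outer, Outer, Inner, Upper, East, Mid, Mid, South

P1 → Outer (d²=14.13)
P2 → Outer (d²=42.25)
P3 → Inner (d²=12.10)
P4 → Upper (d²=187.37)
P5 → East (d²=198.25)
P6 → Mid (d²=7.40)
P7 → Mid (d²=57.37)
P8 → South (d²=38.33)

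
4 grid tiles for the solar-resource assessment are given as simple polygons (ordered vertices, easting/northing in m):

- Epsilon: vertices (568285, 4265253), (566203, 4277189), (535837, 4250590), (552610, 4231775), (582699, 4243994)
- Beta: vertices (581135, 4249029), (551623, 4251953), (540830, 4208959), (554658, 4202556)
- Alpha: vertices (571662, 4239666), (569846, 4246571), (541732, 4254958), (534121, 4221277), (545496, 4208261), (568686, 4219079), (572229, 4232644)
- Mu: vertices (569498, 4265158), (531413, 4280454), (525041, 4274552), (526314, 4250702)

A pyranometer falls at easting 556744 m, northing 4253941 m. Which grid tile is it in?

Cast a ray rightward from (556744, 4253941). For each polygon, the edges (by vertex number in listed order) whose endpoints lie on opposite sides of northing = 4253941, where each meets that height, and whether that is right or left of the point:
Epsilon: 2–3 at easting≈539662.6 (left), 5–1 at easting≈575954.7 (right) → 1 crossing.
Beta: no edge straddles that height → 0 crossings.
Alpha: 2–3 at easting≈545141.1 (left), 3–4 at easting≈541502.2 (left) → 0 crossings.
Mu: 3–4 at easting≈526141.1 (left), 4–1 at easting≈535989.8 (left) → 0 crossings.
Only Epsilon has an odd count, so the point is inside Epsilon.

Epsilon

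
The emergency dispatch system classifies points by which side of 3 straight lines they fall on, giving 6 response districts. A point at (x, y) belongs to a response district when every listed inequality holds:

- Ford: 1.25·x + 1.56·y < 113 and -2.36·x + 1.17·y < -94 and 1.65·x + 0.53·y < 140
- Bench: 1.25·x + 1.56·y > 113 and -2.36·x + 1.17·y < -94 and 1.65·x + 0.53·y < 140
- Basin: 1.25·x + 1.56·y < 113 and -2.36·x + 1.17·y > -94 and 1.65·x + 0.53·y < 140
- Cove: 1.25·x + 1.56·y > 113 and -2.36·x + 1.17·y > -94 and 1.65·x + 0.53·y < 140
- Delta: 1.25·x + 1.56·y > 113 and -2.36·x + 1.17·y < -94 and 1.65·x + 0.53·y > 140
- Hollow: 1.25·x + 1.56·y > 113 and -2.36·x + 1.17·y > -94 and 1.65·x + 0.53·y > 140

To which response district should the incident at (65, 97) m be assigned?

Hollow

1.25·65 + 1.56·97 = 232.570, which is > 113
-2.36·65 + 1.17·97 = -39.910, which is > -94
1.65·65 + 0.53·97 = 158.660, which is > 140
This sign pattern matches Hollow.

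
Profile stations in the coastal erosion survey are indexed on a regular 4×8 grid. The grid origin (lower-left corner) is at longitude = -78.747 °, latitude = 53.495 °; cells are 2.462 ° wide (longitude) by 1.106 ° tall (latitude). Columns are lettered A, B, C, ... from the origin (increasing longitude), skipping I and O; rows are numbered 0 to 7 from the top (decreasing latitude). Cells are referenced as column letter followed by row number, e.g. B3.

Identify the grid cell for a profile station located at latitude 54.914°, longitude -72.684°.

C6

Column index: ⌊(-72.684 − -78.747) / 2.462⌋ = ⌊2.463⌋ = 2 → column C
Row offset from origin: ⌊(54.914 − 53.495) / 1.106⌋ = ⌊1.283⌋ = 1 → row 6 (counted from top)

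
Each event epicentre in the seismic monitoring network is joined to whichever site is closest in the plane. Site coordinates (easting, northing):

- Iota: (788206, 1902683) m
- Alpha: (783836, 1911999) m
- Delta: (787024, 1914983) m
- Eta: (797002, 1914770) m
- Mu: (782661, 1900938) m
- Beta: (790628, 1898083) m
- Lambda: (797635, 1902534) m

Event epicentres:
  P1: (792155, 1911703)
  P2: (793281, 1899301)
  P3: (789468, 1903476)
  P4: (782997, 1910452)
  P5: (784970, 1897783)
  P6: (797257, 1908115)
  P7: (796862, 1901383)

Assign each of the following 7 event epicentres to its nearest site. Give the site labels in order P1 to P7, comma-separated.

Eta, Beta, Iota, Alpha, Mu, Lambda, Lambda

P1 → Eta (d²=32899898.00)
P2 → Beta (d²=8521933.00)
P3 → Iota (d²=2221493.00)
P4 → Alpha (d²=3097130.00)
P5 → Mu (d²=15285506.00)
P6 → Lambda (d²=31290445.00)
P7 → Lambda (d²=1922330.00)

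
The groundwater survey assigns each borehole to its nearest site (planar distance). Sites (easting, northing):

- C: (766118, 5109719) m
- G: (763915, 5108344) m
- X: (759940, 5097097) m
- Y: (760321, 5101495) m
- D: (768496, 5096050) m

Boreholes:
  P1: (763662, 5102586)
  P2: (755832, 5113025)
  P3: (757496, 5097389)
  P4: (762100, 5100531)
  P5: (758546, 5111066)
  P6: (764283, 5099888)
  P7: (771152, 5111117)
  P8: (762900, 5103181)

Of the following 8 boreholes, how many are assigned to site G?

P1 → Y
P2 → G
P3 → X
P4 → Y
P5 → G
P6 → Y
P7 → C
P8 → Y
2 of the 8 go to G.

2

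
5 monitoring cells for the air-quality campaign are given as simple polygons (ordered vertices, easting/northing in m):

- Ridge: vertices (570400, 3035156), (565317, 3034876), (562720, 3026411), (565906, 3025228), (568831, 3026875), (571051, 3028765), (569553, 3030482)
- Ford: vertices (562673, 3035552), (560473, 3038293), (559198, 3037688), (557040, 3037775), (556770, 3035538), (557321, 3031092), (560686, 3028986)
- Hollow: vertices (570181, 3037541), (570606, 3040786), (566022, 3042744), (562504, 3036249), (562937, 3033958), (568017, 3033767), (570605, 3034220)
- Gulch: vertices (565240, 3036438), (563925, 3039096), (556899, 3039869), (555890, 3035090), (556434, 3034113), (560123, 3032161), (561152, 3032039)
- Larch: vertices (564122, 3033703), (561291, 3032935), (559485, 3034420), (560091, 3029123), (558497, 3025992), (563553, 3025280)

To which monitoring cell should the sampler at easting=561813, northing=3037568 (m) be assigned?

Cast a ray rightward from (561813, 3037568). For each polygon, the edges (by vertex number in listed order) whose endpoints lie on opposite sides of northing = 3037568, where each meets that height, and whether that is right or left of the point:
Ridge: no edge straddles that height → 0 crossings.
Ford: 1–2 at easting≈561054.9 (left), 4–5 at easting≈557015.0 (left) → 0 crossings.
Hollow: 1–2 at easting≈570184.5 (right), 3–4 at easting≈563218.4 (right) → 2 crossings.
Gulch: 1–2 at easting≈564681.0 (right), 3–4 at easting≈556413.2 (left) → 1 crossing.
Larch: no edge straddles that height → 0 crossings.
Only Gulch has an odd count, so the point is inside Gulch.

Gulch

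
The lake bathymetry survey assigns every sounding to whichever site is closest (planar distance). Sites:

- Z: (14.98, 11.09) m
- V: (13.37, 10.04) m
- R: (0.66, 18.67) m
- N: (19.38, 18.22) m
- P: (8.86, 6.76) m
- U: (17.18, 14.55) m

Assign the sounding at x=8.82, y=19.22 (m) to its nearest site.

Squared distances to each site:
Z: 104.042; V: 104.975; R: 66.888; N: 112.514; P: 155.253; U: 91.698.
Minimum at R.

R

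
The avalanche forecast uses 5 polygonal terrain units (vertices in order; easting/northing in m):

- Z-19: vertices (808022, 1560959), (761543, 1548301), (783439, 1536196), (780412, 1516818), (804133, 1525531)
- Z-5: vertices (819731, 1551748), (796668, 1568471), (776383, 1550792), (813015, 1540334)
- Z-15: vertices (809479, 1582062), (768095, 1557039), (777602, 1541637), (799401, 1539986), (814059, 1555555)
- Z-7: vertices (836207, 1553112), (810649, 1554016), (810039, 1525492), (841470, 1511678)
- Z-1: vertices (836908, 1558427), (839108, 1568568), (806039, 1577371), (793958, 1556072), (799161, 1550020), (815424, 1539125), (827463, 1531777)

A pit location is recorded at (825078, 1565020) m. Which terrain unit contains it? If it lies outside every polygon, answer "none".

Cast a ray rightward from (825078, 1565020). For each polygon, the edges (by vertex number in listed order) whose endpoints lie on opposite sides of northing = 1565020, where each meets that height, and whether that is right or left of the point:
Z-19: no edge straddles that height → 0 crossings.
Z-5: 1–2 at easting≈801427.3 (left), 2–3 at easting≈792708.3 (left) → 0 crossings.
Z-15: 1–2 at easting≈781294.3 (left), 5–1 at easting≈812423.6 (left) → 0 crossings.
Z-7: no edge straddles that height → 0 crossings.
Z-1: 1–2 at easting≈838338.3 (right), 3–4 at easting≈799033.4 (left) → 1 crossing.
Only Z-1 has an odd count, so the point is inside Z-1.

Z-1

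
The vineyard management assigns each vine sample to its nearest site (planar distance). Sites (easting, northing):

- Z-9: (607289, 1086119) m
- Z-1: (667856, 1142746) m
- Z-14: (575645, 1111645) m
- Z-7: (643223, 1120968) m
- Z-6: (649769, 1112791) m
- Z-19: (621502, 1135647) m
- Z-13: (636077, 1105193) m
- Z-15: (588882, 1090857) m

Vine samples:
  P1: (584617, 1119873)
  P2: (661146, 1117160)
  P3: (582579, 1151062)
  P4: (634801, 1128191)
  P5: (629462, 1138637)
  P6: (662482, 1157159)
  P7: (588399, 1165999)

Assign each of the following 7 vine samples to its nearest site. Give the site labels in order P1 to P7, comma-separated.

Z-14, Z-6, Z-14, Z-7, Z-19, Z-1, Z-19

P1 → Z-14 (d²=148196768.00)
P2 → Z-6 (d²=148524290.00)
P3 → Z-14 (d²=1601780245.00)
P4 → Z-7 (d²=123101813.00)
P5 → Z-19 (d²=72301700.00)
P6 → Z-1 (d²=236614445.00)
P7 → Z-19 (d²=2017052513.00)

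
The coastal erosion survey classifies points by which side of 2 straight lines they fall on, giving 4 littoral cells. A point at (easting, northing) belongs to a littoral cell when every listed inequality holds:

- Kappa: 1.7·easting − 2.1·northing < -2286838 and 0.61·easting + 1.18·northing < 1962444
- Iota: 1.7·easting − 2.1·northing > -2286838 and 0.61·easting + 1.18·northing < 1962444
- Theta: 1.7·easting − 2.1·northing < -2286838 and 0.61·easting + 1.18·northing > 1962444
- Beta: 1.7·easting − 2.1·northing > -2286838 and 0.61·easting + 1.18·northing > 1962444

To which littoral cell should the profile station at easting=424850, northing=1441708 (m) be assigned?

1.7·424850 − 2.1·1441708 = -2305341.800, which is < -2286838
0.61·424850 + 1.18·1441708 = 1960373.940, which is < 1962444
This sign pattern matches Kappa.

Kappa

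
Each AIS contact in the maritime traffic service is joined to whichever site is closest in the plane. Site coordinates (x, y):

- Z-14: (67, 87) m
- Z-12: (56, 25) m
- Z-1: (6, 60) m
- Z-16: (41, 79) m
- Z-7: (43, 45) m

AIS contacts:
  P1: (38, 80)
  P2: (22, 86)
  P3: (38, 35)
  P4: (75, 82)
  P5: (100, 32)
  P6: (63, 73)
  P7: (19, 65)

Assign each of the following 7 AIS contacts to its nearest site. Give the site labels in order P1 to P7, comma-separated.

P1 → Z-16 (d²=10.00)
P2 → Z-16 (d²=410.00)
P3 → Z-7 (d²=125.00)
P4 → Z-14 (d²=89.00)
P5 → Z-12 (d²=1985.00)
P6 → Z-14 (d²=212.00)
P7 → Z-1 (d²=194.00)

Z-16, Z-16, Z-7, Z-14, Z-12, Z-14, Z-1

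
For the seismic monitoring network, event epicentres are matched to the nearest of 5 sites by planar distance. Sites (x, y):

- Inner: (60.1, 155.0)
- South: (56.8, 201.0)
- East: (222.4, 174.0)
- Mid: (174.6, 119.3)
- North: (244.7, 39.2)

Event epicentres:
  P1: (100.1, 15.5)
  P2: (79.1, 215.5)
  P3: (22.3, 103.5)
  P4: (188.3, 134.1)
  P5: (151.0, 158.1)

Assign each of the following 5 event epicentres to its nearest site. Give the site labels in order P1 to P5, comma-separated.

P1 → Mid (d²=16324.69)
P2 → South (d²=707.54)
P3 → Inner (d²=4081.09)
P4 → Mid (d²=406.73)
P5 → Mid (d²=2062.40)

Mid, South, Inner, Mid, Mid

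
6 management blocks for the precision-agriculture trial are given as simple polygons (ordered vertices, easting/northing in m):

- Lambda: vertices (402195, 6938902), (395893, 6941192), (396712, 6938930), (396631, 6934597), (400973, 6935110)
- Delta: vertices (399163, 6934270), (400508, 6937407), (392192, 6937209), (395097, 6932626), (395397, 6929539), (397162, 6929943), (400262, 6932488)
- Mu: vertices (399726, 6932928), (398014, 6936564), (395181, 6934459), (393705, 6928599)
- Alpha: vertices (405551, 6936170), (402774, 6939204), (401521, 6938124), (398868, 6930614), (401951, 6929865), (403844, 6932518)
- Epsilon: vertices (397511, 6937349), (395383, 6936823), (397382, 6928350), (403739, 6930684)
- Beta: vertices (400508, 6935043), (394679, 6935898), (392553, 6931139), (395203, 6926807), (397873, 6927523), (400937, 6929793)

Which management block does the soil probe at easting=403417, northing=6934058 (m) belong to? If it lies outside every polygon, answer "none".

Cast a ray rightward from (403417, 6934058). For each polygon, the edges (by vertex number in listed order) whose endpoints lie on opposite sides of northing = 6934058, where each meets that height, and whether that is right or left of the point:
Lambda: no edge straddles that height → 0 crossings.
Delta: 3–4 at easting≈394189.3 (left), 7–1 at easting≈399293.7 (left) → 0 crossings.
Mu: 1–2 at easting≈399193.9 (left), 3–4 at easting≈395080.0 (left) → 0 crossings.
Alpha: 3–4 at easting≈400084.6 (left), 6–1 at easting≈404563.8 (right) → 1 crossing.
Epsilon: 2–3 at easting≈396035.3 (left), 4–1 at easting≈400586.2 (left) → 0 crossings.
Beta: 2–3 at easting≈393857.0 (left), 6–1 at easting≈400588.5 (left) → 0 crossings.
Only Alpha has an odd count, so the point is inside Alpha.

Alpha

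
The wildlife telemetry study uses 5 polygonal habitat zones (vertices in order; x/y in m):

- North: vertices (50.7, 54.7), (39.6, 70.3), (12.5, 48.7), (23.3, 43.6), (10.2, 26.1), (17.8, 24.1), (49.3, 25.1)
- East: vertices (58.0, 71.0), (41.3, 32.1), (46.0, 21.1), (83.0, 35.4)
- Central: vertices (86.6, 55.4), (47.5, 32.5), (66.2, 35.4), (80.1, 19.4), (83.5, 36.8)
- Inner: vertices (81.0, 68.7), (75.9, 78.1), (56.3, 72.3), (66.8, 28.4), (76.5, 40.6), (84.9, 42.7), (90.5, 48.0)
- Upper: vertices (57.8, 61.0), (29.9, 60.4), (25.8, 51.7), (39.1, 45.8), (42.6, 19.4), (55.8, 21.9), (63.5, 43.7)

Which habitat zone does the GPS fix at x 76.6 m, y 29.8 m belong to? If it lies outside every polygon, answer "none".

Central

Cast a ray rightward from (76.6, 29.8). For each polygon, the edges (by vertex number in listed order) whose endpoints lie on opposite sides of y = 29.8, where each meets that height, and whether that is right or left of the point:
North: 4–5 at x≈12.97 (left), 7–1 at x≈49.52 (left) → 0 crossings.
East: 2–3 at x≈42.28 (left), 3–4 at x≈68.51 (left) → 0 crossings.
Central: 3–4 at x≈71.06 (left), 4–5 at x≈82.13 (right) → 1 crossing.
Inner: 3–4 at x≈66.47 (left), 4–5 at x≈67.91 (left) → 0 crossings.
Upper: 4–5 at x≈41.22 (left), 6–7 at x≈58.59 (left) → 0 crossings.
Only Central has an odd count, so the point is inside Central.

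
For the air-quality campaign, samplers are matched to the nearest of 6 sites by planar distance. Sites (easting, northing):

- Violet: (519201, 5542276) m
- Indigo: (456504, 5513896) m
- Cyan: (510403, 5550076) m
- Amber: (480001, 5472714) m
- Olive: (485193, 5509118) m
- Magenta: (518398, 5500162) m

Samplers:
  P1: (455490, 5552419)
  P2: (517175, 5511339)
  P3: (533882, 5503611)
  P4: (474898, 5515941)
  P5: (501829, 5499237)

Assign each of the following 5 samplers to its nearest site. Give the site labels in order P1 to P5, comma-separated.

Indigo, Magenta, Magenta, Olive, Magenta

P1 → Indigo (d²=1485049725.00)
P2 → Magenta (d²=126421058.00)
P3 → Magenta (d²=251649857.00)
P4 → Olive (d²=152540354.00)
P5 → Magenta (d²=275387386.00)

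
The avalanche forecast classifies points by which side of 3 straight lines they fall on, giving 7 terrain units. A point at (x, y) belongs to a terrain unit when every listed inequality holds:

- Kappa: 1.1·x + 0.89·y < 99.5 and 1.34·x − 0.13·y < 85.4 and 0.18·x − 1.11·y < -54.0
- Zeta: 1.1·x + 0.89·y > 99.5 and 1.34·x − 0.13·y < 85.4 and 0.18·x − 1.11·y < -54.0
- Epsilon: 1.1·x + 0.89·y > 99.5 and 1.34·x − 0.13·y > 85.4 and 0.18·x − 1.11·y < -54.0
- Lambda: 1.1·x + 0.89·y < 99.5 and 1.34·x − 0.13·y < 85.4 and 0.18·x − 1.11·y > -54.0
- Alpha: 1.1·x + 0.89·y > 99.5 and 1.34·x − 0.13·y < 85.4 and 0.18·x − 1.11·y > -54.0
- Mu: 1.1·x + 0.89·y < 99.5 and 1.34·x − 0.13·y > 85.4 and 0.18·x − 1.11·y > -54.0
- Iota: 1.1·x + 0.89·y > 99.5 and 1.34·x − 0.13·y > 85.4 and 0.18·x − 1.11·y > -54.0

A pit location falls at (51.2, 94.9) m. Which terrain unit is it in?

1.1·51.2 + 0.89·94.9 = 140.781, which is > 99.5
1.34·51.2 − 0.13·94.9 = 56.271, which is < 85.4
0.18·51.2 − 1.11·94.9 = -96.123, which is < -54.0
This sign pattern matches Zeta.

Zeta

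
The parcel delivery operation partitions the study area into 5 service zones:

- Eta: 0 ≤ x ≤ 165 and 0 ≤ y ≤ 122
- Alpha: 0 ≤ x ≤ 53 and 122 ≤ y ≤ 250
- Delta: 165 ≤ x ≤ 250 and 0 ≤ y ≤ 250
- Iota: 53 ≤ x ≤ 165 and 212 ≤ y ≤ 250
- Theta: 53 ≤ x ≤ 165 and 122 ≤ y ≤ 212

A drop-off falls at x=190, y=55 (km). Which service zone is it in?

The point has x = 190 and y = 55.
Only Delta satisfies 165 ≤ x ≤ 250 and 0 ≤ y ≤ 250.

Delta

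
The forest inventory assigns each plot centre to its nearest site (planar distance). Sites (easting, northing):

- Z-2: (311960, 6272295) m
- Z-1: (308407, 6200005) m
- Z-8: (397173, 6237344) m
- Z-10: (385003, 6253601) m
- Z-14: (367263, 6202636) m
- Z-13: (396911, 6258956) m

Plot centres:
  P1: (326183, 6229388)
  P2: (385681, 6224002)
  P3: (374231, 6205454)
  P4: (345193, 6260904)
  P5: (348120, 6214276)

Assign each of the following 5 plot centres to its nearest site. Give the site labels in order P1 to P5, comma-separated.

Z-1, Z-8, Z-14, Z-2, Z-14

P1 → Z-1 (d²=1179346865.00)
P2 → Z-8 (d²=310075028.00)
P3 → Z-14 (d²=56494148.00)
P4 → Z-2 (d²=1234187170.00)
P5 → Z-14 (d²=501944049.00)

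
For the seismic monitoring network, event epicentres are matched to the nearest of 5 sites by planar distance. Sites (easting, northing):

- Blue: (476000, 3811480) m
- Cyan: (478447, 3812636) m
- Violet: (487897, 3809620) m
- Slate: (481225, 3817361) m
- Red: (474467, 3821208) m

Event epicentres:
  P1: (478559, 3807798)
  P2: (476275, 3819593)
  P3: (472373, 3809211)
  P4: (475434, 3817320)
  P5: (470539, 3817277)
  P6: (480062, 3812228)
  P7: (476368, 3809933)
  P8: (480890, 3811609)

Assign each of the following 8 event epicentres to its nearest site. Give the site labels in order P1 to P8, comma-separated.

P1 → Blue (d²=20105605.00)
P2 → Red (d²=5877089.00)
P3 → Blue (d²=18303490.00)
P4 → Red (d²=16051633.00)
P5 → Red (d²=30881945.00)
P6 → Cyan (d²=2774689.00)
P7 → Blue (d²=2528633.00)
P8 → Cyan (d²=7022978.00)

Blue, Red, Blue, Red, Red, Cyan, Blue, Cyan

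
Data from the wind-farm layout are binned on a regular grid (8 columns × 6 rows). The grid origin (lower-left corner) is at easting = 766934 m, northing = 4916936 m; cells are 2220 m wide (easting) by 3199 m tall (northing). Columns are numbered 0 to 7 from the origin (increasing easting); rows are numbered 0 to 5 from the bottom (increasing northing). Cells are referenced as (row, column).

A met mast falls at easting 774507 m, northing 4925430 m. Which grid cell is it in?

(2, 3)

Column index: ⌊(774507 − 766934) / 2220⌋ = ⌊3.411⌋ = 3
Row offset from origin: ⌊(4925430 − 4916936) / 3199⌋ = ⌊2.655⌋ = 2 → row 2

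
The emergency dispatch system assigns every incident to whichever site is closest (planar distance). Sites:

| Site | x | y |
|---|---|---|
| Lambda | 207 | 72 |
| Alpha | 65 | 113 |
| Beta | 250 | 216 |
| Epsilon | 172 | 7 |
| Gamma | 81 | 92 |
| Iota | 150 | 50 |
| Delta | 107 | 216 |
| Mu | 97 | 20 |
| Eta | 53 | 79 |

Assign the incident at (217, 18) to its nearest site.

Squared distances to each site:
Lambda: 3016.000; Alpha: 32129.000; Beta: 40293.000; Epsilon: 2146.000; Gamma: 23972.000; Iota: 5513.000; Delta: 51304.000; Mu: 14404.000; Eta: 30617.000.
Minimum at Epsilon.

Epsilon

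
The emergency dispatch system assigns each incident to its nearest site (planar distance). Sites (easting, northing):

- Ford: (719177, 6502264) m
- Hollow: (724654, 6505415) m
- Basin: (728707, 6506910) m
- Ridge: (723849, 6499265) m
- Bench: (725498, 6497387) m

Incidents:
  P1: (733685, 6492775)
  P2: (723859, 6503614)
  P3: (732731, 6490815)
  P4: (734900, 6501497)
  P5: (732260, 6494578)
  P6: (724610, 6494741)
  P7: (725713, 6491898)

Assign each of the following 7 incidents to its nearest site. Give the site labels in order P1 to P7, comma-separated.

Bench, Hollow, Bench, Basin, Bench, Bench, Bench

P1 → Bench (d²=88297513.00)
P2 → Hollow (d²=3875626.00)
P3 → Bench (d²=95507473.00)
P4 → Basin (d²=67653818.00)
P5 → Bench (d²=53615125.00)
P6 → Bench (d²=7789860.00)
P7 → Bench (d²=30175346.00)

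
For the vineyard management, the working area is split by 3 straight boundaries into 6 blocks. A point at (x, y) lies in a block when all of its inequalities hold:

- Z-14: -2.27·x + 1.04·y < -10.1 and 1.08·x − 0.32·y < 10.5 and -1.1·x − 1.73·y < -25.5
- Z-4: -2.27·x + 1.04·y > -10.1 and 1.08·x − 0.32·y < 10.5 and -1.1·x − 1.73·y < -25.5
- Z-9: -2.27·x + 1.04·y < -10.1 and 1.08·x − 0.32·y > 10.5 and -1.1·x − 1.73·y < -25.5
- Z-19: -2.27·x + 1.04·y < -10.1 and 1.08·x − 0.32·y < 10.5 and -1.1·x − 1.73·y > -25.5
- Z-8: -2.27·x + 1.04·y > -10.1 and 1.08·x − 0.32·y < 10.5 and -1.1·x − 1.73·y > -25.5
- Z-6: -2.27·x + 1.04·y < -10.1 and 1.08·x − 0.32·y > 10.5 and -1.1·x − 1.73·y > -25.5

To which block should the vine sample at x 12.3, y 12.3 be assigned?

-2.27·12.3 + 1.04·12.3 = -15.129, which is < -10.1
1.08·12.3 − 0.32·12.3 = 9.348, which is < 10.5
-1.1·12.3 − 1.73·12.3 = -34.809, which is < -25.5
This sign pattern matches Z-14.

Z-14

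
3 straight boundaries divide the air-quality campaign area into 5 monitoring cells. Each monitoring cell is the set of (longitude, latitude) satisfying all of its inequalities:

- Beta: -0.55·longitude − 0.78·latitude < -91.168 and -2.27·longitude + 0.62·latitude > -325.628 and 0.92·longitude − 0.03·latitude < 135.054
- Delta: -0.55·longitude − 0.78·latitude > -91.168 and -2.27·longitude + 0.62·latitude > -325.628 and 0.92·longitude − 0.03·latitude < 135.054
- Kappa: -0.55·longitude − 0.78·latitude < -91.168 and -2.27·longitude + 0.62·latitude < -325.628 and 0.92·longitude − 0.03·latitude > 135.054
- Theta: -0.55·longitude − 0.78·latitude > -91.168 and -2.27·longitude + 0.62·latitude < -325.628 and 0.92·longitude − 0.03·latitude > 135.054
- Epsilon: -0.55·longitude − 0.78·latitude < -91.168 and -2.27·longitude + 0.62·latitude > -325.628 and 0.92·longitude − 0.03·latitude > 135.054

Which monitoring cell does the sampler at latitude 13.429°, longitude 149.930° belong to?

-0.55·149.930 − 0.78·13.429 = -92.936, which is < -91.168
-2.27·149.930 + 0.62·13.429 = -332.015, which is < -325.628
0.92·149.930 − 0.03·13.429 = 137.533, which is > 135.054
This sign pattern matches Kappa.

Kappa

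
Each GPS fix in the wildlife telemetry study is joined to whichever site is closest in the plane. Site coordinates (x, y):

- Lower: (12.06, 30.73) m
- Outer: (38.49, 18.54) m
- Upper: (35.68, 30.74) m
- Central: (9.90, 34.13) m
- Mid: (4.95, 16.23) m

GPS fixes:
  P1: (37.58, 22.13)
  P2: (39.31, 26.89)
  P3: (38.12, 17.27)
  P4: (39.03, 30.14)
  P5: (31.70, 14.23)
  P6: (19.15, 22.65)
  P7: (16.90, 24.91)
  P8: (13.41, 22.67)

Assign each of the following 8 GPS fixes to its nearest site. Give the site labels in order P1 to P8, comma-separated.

P1 → Outer (d²=13.72)
P2 → Upper (d²=28.00)
P3 → Outer (d²=1.75)
P4 → Upper (d²=11.58)
P5 → Outer (d²=64.68)
P6 → Lower (d²=115.55)
P7 → Lower (d²=57.30)
P8 → Lower (d²=66.79)

Outer, Upper, Outer, Upper, Outer, Lower, Lower, Lower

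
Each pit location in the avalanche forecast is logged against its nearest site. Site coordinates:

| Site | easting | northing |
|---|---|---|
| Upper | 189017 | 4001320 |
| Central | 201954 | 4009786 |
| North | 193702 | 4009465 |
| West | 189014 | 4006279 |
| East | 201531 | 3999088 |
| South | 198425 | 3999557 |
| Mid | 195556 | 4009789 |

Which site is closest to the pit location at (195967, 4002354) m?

South

Squared distances to each site:
Upper: 49371656.000; Central: 91078793.000; North: 55696546.000; West: 63749834.000; East: 41624852.000; South: 13864973.000; Mid: 55448146.000.
Minimum at South.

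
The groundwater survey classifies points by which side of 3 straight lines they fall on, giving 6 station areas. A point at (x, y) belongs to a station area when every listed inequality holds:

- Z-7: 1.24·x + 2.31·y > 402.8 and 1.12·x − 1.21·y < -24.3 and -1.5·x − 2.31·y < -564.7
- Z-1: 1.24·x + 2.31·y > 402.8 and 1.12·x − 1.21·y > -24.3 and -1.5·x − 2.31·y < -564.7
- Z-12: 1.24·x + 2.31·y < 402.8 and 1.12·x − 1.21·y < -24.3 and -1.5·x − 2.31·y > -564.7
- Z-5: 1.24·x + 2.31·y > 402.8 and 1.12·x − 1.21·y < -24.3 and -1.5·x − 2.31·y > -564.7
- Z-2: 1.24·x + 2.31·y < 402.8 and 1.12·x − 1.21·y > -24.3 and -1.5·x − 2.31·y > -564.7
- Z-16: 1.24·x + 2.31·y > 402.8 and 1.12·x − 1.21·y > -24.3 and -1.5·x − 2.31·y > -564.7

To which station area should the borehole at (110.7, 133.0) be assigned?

1.24·110.7 + 2.31·133.0 = 444.498, which is > 402.8
1.12·110.7 − 1.21·133.0 = -36.946, which is < -24.3
-1.5·110.7 − 2.31·133.0 = -473.280, which is > -564.7
This sign pattern matches Z-5.

Z-5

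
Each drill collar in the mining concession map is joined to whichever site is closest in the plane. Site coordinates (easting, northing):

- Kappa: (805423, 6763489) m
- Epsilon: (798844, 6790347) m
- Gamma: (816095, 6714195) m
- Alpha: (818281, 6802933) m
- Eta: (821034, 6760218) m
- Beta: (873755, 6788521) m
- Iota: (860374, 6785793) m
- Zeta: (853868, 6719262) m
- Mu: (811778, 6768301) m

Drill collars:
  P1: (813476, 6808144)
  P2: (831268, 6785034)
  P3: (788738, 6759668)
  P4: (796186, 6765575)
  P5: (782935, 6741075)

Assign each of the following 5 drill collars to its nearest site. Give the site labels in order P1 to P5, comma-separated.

Alpha, Alpha, Kappa, Kappa, Kappa

P1 → Alpha (d²=50242546.00)
P2 → Alpha (d²=489036370.00)
P3 → Kappa (d²=292989266.00)
P4 → Kappa (d²=89673565.00)
P5 → Kappa (d²=1008097540.00)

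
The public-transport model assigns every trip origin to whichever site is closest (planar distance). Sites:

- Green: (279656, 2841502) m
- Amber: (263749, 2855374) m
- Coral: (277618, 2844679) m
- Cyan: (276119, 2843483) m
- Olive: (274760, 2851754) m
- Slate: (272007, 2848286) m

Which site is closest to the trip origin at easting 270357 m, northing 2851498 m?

Slate

Squared distances to each site:
Green: 186391417.000; Amber: 58689040.000; Coral: 99220882.000; Cyan: 97440869.000; Olive: 19451945.000; Slate: 13039444.000.
Minimum at Slate.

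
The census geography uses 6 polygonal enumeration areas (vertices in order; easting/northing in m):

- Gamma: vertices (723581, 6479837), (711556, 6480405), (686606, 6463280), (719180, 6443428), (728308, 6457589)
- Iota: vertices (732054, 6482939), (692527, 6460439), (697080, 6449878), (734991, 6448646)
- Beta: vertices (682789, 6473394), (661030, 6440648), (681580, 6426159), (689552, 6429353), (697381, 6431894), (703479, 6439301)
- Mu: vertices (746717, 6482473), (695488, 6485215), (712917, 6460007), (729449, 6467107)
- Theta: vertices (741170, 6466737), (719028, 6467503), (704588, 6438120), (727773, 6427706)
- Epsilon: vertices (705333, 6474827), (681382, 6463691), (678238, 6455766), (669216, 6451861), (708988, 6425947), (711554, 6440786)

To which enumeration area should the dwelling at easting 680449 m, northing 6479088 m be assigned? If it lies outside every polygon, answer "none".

Cast a ray rightward from (680449, 6479088). For each polygon, the edges (by vertex number in listed order) whose endpoints lie on opposite sides of northing = 6479088, where each meets that height, and whether that is right or left of the point:
Gamma: 2–3 at easting≈709637.2 (right), 5–1 at easting≈723740.1 (right) → 2 crossings.
Iota: 1–2 at easting≈725288.7 (right), 4–1 at easting≈732383.8 (right) → 2 crossings.
Beta: no edge straddles that height → 0 crossings.
Mu: 2–3 at easting≈699724.3 (right), 4–1 at easting≈742913.0 (right) → 2 crossings.
Theta: no edge straddles that height → 0 crossings.
Epsilon: no edge straddles that height → 0 crossings.
All counts are even, so the point lies outside every listed polygon.

none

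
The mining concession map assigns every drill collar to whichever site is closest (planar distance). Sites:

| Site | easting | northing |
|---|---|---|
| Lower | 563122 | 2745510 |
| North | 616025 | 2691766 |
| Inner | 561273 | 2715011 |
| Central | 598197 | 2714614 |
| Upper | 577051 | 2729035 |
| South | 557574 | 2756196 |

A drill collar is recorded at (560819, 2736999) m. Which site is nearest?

Squared distances to each site:
Lower: 77740930.000; North: 5093726725.000; Inner: 483678260.000; Central: 1898203109.000; Upper: 326903120.000; South: 379054834.000.
Minimum at Lower.

Lower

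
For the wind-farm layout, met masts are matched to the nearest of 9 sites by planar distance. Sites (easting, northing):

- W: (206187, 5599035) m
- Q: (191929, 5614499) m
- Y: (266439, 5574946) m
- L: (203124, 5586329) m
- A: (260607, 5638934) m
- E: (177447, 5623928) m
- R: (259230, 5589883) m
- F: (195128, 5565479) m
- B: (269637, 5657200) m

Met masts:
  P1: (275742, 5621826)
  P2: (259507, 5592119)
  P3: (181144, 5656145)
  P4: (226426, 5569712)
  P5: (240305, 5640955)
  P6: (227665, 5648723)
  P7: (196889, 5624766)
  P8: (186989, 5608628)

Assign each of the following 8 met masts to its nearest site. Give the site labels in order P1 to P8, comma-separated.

A, R, E, L, A, A, Q, Q

P1 → A (d²=521751889.00)
P2 → R (d²=5076425.00)
P3 → E (d²=1051602898.00)
P4 → L (d²=819107893.00)
P5 → A (d²=416255645.00)
P6 → A (d²=1180999885.00)
P7 → Q (d²=130012889.00)
P8 → Q (d²=58872241.00)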